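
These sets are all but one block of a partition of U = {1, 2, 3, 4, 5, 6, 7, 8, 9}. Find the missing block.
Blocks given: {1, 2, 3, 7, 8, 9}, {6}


U = {1, 2, 3, 4, 5, 6, 7, 8, 9}
Shown blocks: {1, 2, 3, 7, 8, 9}, {6}
A partition's blocks are pairwise disjoint and cover U, so the missing block = U \ (union of shown blocks).
Union of shown blocks: {1, 2, 3, 6, 7, 8, 9}
Missing block = U \ (union) = {4, 5}

{4, 5}


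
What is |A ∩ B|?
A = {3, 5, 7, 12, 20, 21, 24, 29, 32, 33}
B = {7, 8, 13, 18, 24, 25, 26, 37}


Set A = {3, 5, 7, 12, 20, 21, 24, 29, 32, 33}
Set B = {7, 8, 13, 18, 24, 25, 26, 37}
A ∩ B = {7, 24}
|A ∩ B| = 2

2


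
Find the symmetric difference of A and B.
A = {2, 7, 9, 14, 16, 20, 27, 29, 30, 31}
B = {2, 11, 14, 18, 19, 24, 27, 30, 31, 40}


Set A = {2, 7, 9, 14, 16, 20, 27, 29, 30, 31}
Set B = {2, 11, 14, 18, 19, 24, 27, 30, 31, 40}
A △ B = (A \ B) ∪ (B \ A)
Elements in A but not B: {7, 9, 16, 20, 29}
Elements in B but not A: {11, 18, 19, 24, 40}
A △ B = {7, 9, 11, 16, 18, 19, 20, 24, 29, 40}

{7, 9, 11, 16, 18, 19, 20, 24, 29, 40}


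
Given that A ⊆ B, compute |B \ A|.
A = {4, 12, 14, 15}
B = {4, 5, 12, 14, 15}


Set A = {4, 12, 14, 15}, |A| = 4
Set B = {4, 5, 12, 14, 15}, |B| = 5
Since A ⊆ B: B \ A = {5}
|B| - |A| = 5 - 4 = 1

1


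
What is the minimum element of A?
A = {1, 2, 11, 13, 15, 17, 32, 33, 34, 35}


Set A = {1, 2, 11, 13, 15, 17, 32, 33, 34, 35}
Elements in ascending order: 1, 2, 11, 13, 15, 17, 32, 33, 34, 35
The smallest element is 1.

1


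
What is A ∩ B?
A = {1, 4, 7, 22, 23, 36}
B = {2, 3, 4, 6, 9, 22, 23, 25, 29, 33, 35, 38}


Set A = {1, 4, 7, 22, 23, 36}
Set B = {2, 3, 4, 6, 9, 22, 23, 25, 29, 33, 35, 38}
A ∩ B includes only elements in both sets.
Check each element of A against B:
1 ✗, 4 ✓, 7 ✗, 22 ✓, 23 ✓, 36 ✗
A ∩ B = {4, 22, 23}

{4, 22, 23}


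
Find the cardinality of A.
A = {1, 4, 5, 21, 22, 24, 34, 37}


Set A = {1, 4, 5, 21, 22, 24, 34, 37}
Listing elements: 1, 4, 5, 21, 22, 24, 34, 37
Counting: 8 elements
|A| = 8

8


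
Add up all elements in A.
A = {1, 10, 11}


Set A = {1, 10, 11}
Sum = 1 + 10 + 11 = 22

22


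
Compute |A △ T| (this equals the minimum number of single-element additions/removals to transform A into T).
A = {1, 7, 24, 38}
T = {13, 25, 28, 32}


Set A = {1, 7, 24, 38}
Set T = {13, 25, 28, 32}
Elements to remove from A (in A, not in T): {1, 7, 24, 38} → 4 removals
Elements to add to A (in T, not in A): {13, 25, 28, 32} → 4 additions
Total edits = 4 + 4 = 8

8


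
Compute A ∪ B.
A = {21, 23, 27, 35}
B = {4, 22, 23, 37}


Set A = {21, 23, 27, 35}
Set B = {4, 22, 23, 37}
A ∪ B includes all elements in either set.
Elements from A: {21, 23, 27, 35}
Elements from B not already included: {4, 22, 37}
A ∪ B = {4, 21, 22, 23, 27, 35, 37}

{4, 21, 22, 23, 27, 35, 37}


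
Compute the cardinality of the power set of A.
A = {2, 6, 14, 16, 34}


Set A = {2, 6, 14, 16, 34}
|A| = 5
The power set P(A) contains all subsets of A.
|P(A)| = 2^|A| = 2^5 = 32

32


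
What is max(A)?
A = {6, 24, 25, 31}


Set A = {6, 24, 25, 31}
Elements in ascending order: 6, 24, 25, 31
The largest element is 31.

31


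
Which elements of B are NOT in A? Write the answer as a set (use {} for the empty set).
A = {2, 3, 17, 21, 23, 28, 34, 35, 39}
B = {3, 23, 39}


Set A = {2, 3, 17, 21, 23, 28, 34, 35, 39}
Set B = {3, 23, 39}
Check each element of B against A:
3 ∈ A, 23 ∈ A, 39 ∈ A
Elements of B not in A: {}

{}


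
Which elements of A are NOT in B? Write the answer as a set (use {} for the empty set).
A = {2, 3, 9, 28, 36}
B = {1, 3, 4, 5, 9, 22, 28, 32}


Set A = {2, 3, 9, 28, 36}
Set B = {1, 3, 4, 5, 9, 22, 28, 32}
Check each element of A against B:
2 ∉ B (include), 3 ∈ B, 9 ∈ B, 28 ∈ B, 36 ∉ B (include)
Elements of A not in B: {2, 36}

{2, 36}


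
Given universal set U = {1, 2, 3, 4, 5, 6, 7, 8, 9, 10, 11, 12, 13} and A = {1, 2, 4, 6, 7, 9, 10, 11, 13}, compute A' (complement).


Universal set U = {1, 2, 3, 4, 5, 6, 7, 8, 9, 10, 11, 12, 13}
Set A = {1, 2, 4, 6, 7, 9, 10, 11, 13}
A' = U \ A = elements in U but not in A
Checking each element of U:
1 (in A, exclude), 2 (in A, exclude), 3 (not in A, include), 4 (in A, exclude), 5 (not in A, include), 6 (in A, exclude), 7 (in A, exclude), 8 (not in A, include), 9 (in A, exclude), 10 (in A, exclude), 11 (in A, exclude), 12 (not in A, include), 13 (in A, exclude)
A' = {3, 5, 8, 12}

{3, 5, 8, 12}


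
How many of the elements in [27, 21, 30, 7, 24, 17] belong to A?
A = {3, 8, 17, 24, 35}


Set A = {3, 8, 17, 24, 35}
Candidates: [27, 21, 30, 7, 24, 17]
Check each candidate:
27 ∉ A, 21 ∉ A, 30 ∉ A, 7 ∉ A, 24 ∈ A, 17 ∈ A
Count of candidates in A: 2

2


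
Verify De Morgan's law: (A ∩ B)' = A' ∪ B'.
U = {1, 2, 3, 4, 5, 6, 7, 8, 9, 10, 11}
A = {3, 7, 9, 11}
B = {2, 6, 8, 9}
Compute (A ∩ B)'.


U = {1, 2, 3, 4, 5, 6, 7, 8, 9, 10, 11}
A = {3, 7, 9, 11}, B = {2, 6, 8, 9}
A ∩ B = {9}
(A ∩ B)' = U \ (A ∩ B) = {1, 2, 3, 4, 5, 6, 7, 8, 10, 11}
Verification via A' ∪ B': A' = {1, 2, 4, 5, 6, 8, 10}, B' = {1, 3, 4, 5, 7, 10, 11}
A' ∪ B' = {1, 2, 3, 4, 5, 6, 7, 8, 10, 11} ✓

{1, 2, 3, 4, 5, 6, 7, 8, 10, 11}


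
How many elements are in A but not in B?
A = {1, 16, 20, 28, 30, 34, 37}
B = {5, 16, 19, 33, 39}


Set A = {1, 16, 20, 28, 30, 34, 37}
Set B = {5, 16, 19, 33, 39}
A \ B = {1, 20, 28, 30, 34, 37}
|A \ B| = 6

6


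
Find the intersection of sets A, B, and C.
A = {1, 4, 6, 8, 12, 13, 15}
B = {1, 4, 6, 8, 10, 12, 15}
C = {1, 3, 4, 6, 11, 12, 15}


Set A = {1, 4, 6, 8, 12, 13, 15}
Set B = {1, 4, 6, 8, 10, 12, 15}
Set C = {1, 3, 4, 6, 11, 12, 15}
First, A ∩ B = {1, 4, 6, 8, 12, 15}
Then, (A ∩ B) ∩ C = {1, 4, 6, 12, 15}

{1, 4, 6, 12, 15}


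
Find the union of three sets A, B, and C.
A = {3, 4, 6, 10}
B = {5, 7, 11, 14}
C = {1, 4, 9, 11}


Set A = {3, 4, 6, 10}
Set B = {5, 7, 11, 14}
Set C = {1, 4, 9, 11}
First, A ∪ B = {3, 4, 5, 6, 7, 10, 11, 14}
Then, (A ∪ B) ∪ C = {1, 3, 4, 5, 6, 7, 9, 10, 11, 14}

{1, 3, 4, 5, 6, 7, 9, 10, 11, 14}


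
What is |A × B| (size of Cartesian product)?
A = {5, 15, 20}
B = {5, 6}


Set A = {5, 15, 20} has 3 elements.
Set B = {5, 6} has 2 elements.
|A × B| = |A| × |B| = 3 × 2 = 6

6


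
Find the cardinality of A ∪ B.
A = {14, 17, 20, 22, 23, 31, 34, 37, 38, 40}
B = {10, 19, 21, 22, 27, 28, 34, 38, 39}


Set A = {14, 17, 20, 22, 23, 31, 34, 37, 38, 40}, |A| = 10
Set B = {10, 19, 21, 22, 27, 28, 34, 38, 39}, |B| = 9
A ∩ B = {22, 34, 38}, |A ∩ B| = 3
|A ∪ B| = |A| + |B| - |A ∩ B| = 10 + 9 - 3 = 16

16


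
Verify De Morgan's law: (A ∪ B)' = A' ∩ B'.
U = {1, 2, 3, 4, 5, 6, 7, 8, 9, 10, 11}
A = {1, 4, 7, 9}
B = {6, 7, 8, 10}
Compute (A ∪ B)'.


U = {1, 2, 3, 4, 5, 6, 7, 8, 9, 10, 11}
A = {1, 4, 7, 9}, B = {6, 7, 8, 10}
A ∪ B = {1, 4, 6, 7, 8, 9, 10}
(A ∪ B)' = U \ (A ∪ B) = {2, 3, 5, 11}
Verification via A' ∩ B': A' = {2, 3, 5, 6, 8, 10, 11}, B' = {1, 2, 3, 4, 5, 9, 11}
A' ∩ B' = {2, 3, 5, 11} ✓

{2, 3, 5, 11}


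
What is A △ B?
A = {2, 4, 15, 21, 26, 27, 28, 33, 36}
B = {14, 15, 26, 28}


Set A = {2, 4, 15, 21, 26, 27, 28, 33, 36}
Set B = {14, 15, 26, 28}
A △ B = (A \ B) ∪ (B \ A)
Elements in A but not B: {2, 4, 21, 27, 33, 36}
Elements in B but not A: {14}
A △ B = {2, 4, 14, 21, 27, 33, 36}

{2, 4, 14, 21, 27, 33, 36}


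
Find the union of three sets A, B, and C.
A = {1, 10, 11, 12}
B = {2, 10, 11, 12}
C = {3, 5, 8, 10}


Set A = {1, 10, 11, 12}
Set B = {2, 10, 11, 12}
Set C = {3, 5, 8, 10}
First, A ∪ B = {1, 2, 10, 11, 12}
Then, (A ∪ B) ∪ C = {1, 2, 3, 5, 8, 10, 11, 12}

{1, 2, 3, 5, 8, 10, 11, 12}


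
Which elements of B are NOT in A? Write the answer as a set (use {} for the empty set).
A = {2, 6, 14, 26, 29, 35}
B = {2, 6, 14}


Set A = {2, 6, 14, 26, 29, 35}
Set B = {2, 6, 14}
Check each element of B against A:
2 ∈ A, 6 ∈ A, 14 ∈ A
Elements of B not in A: {}

{}


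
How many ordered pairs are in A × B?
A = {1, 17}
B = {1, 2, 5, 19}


Set A = {1, 17} has 2 elements.
Set B = {1, 2, 5, 19} has 4 elements.
|A × B| = |A| × |B| = 2 × 4 = 8

8


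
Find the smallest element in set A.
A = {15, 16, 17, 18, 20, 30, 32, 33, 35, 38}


Set A = {15, 16, 17, 18, 20, 30, 32, 33, 35, 38}
Elements in ascending order: 15, 16, 17, 18, 20, 30, 32, 33, 35, 38
The smallest element is 15.

15


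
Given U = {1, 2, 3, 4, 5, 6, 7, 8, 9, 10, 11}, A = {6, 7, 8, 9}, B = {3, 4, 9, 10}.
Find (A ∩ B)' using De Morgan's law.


U = {1, 2, 3, 4, 5, 6, 7, 8, 9, 10, 11}
A = {6, 7, 8, 9}, B = {3, 4, 9, 10}
A ∩ B = {9}
(A ∩ B)' = U \ (A ∩ B) = {1, 2, 3, 4, 5, 6, 7, 8, 10, 11}
Verification via A' ∪ B': A' = {1, 2, 3, 4, 5, 10, 11}, B' = {1, 2, 5, 6, 7, 8, 11}
A' ∪ B' = {1, 2, 3, 4, 5, 6, 7, 8, 10, 11} ✓

{1, 2, 3, 4, 5, 6, 7, 8, 10, 11}


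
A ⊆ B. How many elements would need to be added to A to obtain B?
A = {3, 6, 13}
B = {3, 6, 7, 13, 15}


Set A = {3, 6, 13}, |A| = 3
Set B = {3, 6, 7, 13, 15}, |B| = 5
Since A ⊆ B: B \ A = {7, 15}
|B| - |A| = 5 - 3 = 2

2


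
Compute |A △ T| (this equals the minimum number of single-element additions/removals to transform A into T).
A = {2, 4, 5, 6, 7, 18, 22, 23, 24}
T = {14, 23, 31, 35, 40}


Set A = {2, 4, 5, 6, 7, 18, 22, 23, 24}
Set T = {14, 23, 31, 35, 40}
Elements to remove from A (in A, not in T): {2, 4, 5, 6, 7, 18, 22, 24} → 8 removals
Elements to add to A (in T, not in A): {14, 31, 35, 40} → 4 additions
Total edits = 8 + 4 = 12

12


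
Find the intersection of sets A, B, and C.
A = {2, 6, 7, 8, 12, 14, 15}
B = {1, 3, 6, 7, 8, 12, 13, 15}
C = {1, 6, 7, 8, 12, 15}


Set A = {2, 6, 7, 8, 12, 14, 15}
Set B = {1, 3, 6, 7, 8, 12, 13, 15}
Set C = {1, 6, 7, 8, 12, 15}
First, A ∩ B = {6, 7, 8, 12, 15}
Then, (A ∩ B) ∩ C = {6, 7, 8, 12, 15}

{6, 7, 8, 12, 15}


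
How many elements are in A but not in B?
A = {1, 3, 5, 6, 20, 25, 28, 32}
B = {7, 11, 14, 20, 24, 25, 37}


Set A = {1, 3, 5, 6, 20, 25, 28, 32}
Set B = {7, 11, 14, 20, 24, 25, 37}
A \ B = {1, 3, 5, 6, 28, 32}
|A \ B| = 6

6


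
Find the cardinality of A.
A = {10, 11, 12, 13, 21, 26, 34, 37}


Set A = {10, 11, 12, 13, 21, 26, 34, 37}
Listing elements: 10, 11, 12, 13, 21, 26, 34, 37
Counting: 8 elements
|A| = 8

8


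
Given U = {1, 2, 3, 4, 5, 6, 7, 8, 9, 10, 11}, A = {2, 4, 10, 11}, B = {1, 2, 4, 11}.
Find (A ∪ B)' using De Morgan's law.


U = {1, 2, 3, 4, 5, 6, 7, 8, 9, 10, 11}
A = {2, 4, 10, 11}, B = {1, 2, 4, 11}
A ∪ B = {1, 2, 4, 10, 11}
(A ∪ B)' = U \ (A ∪ B) = {3, 5, 6, 7, 8, 9}
Verification via A' ∩ B': A' = {1, 3, 5, 6, 7, 8, 9}, B' = {3, 5, 6, 7, 8, 9, 10}
A' ∩ B' = {3, 5, 6, 7, 8, 9} ✓

{3, 5, 6, 7, 8, 9}


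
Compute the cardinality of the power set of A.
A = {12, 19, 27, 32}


Set A = {12, 19, 27, 32}
|A| = 4
The power set P(A) contains all subsets of A.
|P(A)| = 2^|A| = 2^4 = 16

16


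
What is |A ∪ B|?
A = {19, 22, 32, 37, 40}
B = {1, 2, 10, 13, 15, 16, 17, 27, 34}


Set A = {19, 22, 32, 37, 40}, |A| = 5
Set B = {1, 2, 10, 13, 15, 16, 17, 27, 34}, |B| = 9
A ∩ B = {}, |A ∩ B| = 0
|A ∪ B| = |A| + |B| - |A ∩ B| = 5 + 9 - 0 = 14

14


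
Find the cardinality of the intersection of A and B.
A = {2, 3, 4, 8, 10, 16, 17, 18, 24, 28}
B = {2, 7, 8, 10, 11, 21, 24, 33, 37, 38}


Set A = {2, 3, 4, 8, 10, 16, 17, 18, 24, 28}
Set B = {2, 7, 8, 10, 11, 21, 24, 33, 37, 38}
A ∩ B = {2, 8, 10, 24}
|A ∩ B| = 4

4


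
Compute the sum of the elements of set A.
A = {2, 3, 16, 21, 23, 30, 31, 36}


Set A = {2, 3, 16, 21, 23, 30, 31, 36}
Sum = 2 + 3 + 16 + 21 + 23 + 30 + 31 + 36 = 162

162


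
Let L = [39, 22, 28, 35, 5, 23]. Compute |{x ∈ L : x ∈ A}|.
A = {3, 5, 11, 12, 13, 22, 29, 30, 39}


Set A = {3, 5, 11, 12, 13, 22, 29, 30, 39}
Candidates: [39, 22, 28, 35, 5, 23]
Check each candidate:
39 ∈ A, 22 ∈ A, 28 ∉ A, 35 ∉ A, 5 ∈ A, 23 ∉ A
Count of candidates in A: 3

3


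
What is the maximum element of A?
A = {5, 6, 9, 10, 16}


Set A = {5, 6, 9, 10, 16}
Elements in ascending order: 5, 6, 9, 10, 16
The largest element is 16.

16


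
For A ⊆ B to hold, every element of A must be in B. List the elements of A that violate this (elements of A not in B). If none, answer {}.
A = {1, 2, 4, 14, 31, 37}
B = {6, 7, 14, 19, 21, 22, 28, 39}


Set A = {1, 2, 4, 14, 31, 37}
Set B = {6, 7, 14, 19, 21, 22, 28, 39}
Check each element of A against B:
1 ∉ B (include), 2 ∉ B (include), 4 ∉ B (include), 14 ∈ B, 31 ∉ B (include), 37 ∉ B (include)
Elements of A not in B: {1, 2, 4, 31, 37}

{1, 2, 4, 31, 37}


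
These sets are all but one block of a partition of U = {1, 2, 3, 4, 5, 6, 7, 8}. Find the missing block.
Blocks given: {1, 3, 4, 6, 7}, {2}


U = {1, 2, 3, 4, 5, 6, 7, 8}
Shown blocks: {1, 3, 4, 6, 7}, {2}
A partition's blocks are pairwise disjoint and cover U, so the missing block = U \ (union of shown blocks).
Union of shown blocks: {1, 2, 3, 4, 6, 7}
Missing block = U \ (union) = {5, 8}

{5, 8}


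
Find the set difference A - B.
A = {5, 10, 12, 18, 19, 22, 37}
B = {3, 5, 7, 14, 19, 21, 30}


Set A = {5, 10, 12, 18, 19, 22, 37}
Set B = {3, 5, 7, 14, 19, 21, 30}
A \ B includes elements in A that are not in B.
Check each element of A:
5 (in B, remove), 10 (not in B, keep), 12 (not in B, keep), 18 (not in B, keep), 19 (in B, remove), 22 (not in B, keep), 37 (not in B, keep)
A \ B = {10, 12, 18, 22, 37}

{10, 12, 18, 22, 37}


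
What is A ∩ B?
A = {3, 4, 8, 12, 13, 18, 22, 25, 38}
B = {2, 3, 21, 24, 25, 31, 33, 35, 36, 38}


Set A = {3, 4, 8, 12, 13, 18, 22, 25, 38}
Set B = {2, 3, 21, 24, 25, 31, 33, 35, 36, 38}
A ∩ B includes only elements in both sets.
Check each element of A against B:
3 ✓, 4 ✗, 8 ✗, 12 ✗, 13 ✗, 18 ✗, 22 ✗, 25 ✓, 38 ✓
A ∩ B = {3, 25, 38}

{3, 25, 38}


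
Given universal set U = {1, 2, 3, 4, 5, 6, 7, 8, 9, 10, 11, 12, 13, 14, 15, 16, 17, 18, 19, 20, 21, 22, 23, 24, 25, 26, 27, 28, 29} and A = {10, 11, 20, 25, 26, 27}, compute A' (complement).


Universal set U = {1, 2, 3, 4, 5, 6, 7, 8, 9, 10, 11, 12, 13, 14, 15, 16, 17, 18, 19, 20, 21, 22, 23, 24, 25, 26, 27, 28, 29}
Set A = {10, 11, 20, 25, 26, 27}
A' = U \ A = elements in U but not in A
Checking each element of U:
1 (not in A, include), 2 (not in A, include), 3 (not in A, include), 4 (not in A, include), 5 (not in A, include), 6 (not in A, include), 7 (not in A, include), 8 (not in A, include), 9 (not in A, include), 10 (in A, exclude), 11 (in A, exclude), 12 (not in A, include), 13 (not in A, include), 14 (not in A, include), 15 (not in A, include), 16 (not in A, include), 17 (not in A, include), 18 (not in A, include), 19 (not in A, include), 20 (in A, exclude), 21 (not in A, include), 22 (not in A, include), 23 (not in A, include), 24 (not in A, include), 25 (in A, exclude), 26 (in A, exclude), 27 (in A, exclude), 28 (not in A, include), 29 (not in A, include)
A' = {1, 2, 3, 4, 5, 6, 7, 8, 9, 12, 13, 14, 15, 16, 17, 18, 19, 21, 22, 23, 24, 28, 29}

{1, 2, 3, 4, 5, 6, 7, 8, 9, 12, 13, 14, 15, 16, 17, 18, 19, 21, 22, 23, 24, 28, 29}


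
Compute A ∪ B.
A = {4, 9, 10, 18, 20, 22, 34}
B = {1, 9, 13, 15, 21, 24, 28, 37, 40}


Set A = {4, 9, 10, 18, 20, 22, 34}
Set B = {1, 9, 13, 15, 21, 24, 28, 37, 40}
A ∪ B includes all elements in either set.
Elements from A: {4, 9, 10, 18, 20, 22, 34}
Elements from B not already included: {1, 13, 15, 21, 24, 28, 37, 40}
A ∪ B = {1, 4, 9, 10, 13, 15, 18, 20, 21, 22, 24, 28, 34, 37, 40}

{1, 4, 9, 10, 13, 15, 18, 20, 21, 22, 24, 28, 34, 37, 40}


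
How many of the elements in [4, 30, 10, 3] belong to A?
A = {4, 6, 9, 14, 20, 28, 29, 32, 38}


Set A = {4, 6, 9, 14, 20, 28, 29, 32, 38}
Candidates: [4, 30, 10, 3]
Check each candidate:
4 ∈ A, 30 ∉ A, 10 ∉ A, 3 ∉ A
Count of candidates in A: 1

1


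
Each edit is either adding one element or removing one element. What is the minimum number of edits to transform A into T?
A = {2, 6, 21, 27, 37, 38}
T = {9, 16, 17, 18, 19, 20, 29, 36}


Set A = {2, 6, 21, 27, 37, 38}
Set T = {9, 16, 17, 18, 19, 20, 29, 36}
Elements to remove from A (in A, not in T): {2, 6, 21, 27, 37, 38} → 6 removals
Elements to add to A (in T, not in A): {9, 16, 17, 18, 19, 20, 29, 36} → 8 additions
Total edits = 6 + 8 = 14

14


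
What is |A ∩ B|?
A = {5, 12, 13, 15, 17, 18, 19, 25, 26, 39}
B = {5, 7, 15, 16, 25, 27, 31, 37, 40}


Set A = {5, 12, 13, 15, 17, 18, 19, 25, 26, 39}
Set B = {5, 7, 15, 16, 25, 27, 31, 37, 40}
A ∩ B = {5, 15, 25}
|A ∩ B| = 3

3


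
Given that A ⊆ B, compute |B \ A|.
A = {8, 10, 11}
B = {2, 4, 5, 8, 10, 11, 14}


Set A = {8, 10, 11}, |A| = 3
Set B = {2, 4, 5, 8, 10, 11, 14}, |B| = 7
Since A ⊆ B: B \ A = {2, 4, 5, 14}
|B| - |A| = 7 - 3 = 4

4


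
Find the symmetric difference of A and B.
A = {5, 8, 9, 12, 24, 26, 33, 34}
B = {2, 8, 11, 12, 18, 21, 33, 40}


Set A = {5, 8, 9, 12, 24, 26, 33, 34}
Set B = {2, 8, 11, 12, 18, 21, 33, 40}
A △ B = (A \ B) ∪ (B \ A)
Elements in A but not B: {5, 9, 24, 26, 34}
Elements in B but not A: {2, 11, 18, 21, 40}
A △ B = {2, 5, 9, 11, 18, 21, 24, 26, 34, 40}

{2, 5, 9, 11, 18, 21, 24, 26, 34, 40}


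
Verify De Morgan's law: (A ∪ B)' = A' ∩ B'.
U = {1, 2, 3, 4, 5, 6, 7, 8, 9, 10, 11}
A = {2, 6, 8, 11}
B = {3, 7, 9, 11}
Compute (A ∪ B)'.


U = {1, 2, 3, 4, 5, 6, 7, 8, 9, 10, 11}
A = {2, 6, 8, 11}, B = {3, 7, 9, 11}
A ∪ B = {2, 3, 6, 7, 8, 9, 11}
(A ∪ B)' = U \ (A ∪ B) = {1, 4, 5, 10}
Verification via A' ∩ B': A' = {1, 3, 4, 5, 7, 9, 10}, B' = {1, 2, 4, 5, 6, 8, 10}
A' ∩ B' = {1, 4, 5, 10} ✓

{1, 4, 5, 10}


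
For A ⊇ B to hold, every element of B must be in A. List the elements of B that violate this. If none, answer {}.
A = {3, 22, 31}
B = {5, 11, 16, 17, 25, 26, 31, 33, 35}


Set A = {3, 22, 31}
Set B = {5, 11, 16, 17, 25, 26, 31, 33, 35}
Check each element of B against A:
5 ∉ A (include), 11 ∉ A (include), 16 ∉ A (include), 17 ∉ A (include), 25 ∉ A (include), 26 ∉ A (include), 31 ∈ A, 33 ∉ A (include), 35 ∉ A (include)
Elements of B not in A: {5, 11, 16, 17, 25, 26, 33, 35}

{5, 11, 16, 17, 25, 26, 33, 35}


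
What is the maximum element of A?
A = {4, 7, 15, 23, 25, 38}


Set A = {4, 7, 15, 23, 25, 38}
Elements in ascending order: 4, 7, 15, 23, 25, 38
The largest element is 38.

38


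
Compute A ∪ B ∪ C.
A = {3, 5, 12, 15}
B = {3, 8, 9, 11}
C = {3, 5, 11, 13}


Set A = {3, 5, 12, 15}
Set B = {3, 8, 9, 11}
Set C = {3, 5, 11, 13}
First, A ∪ B = {3, 5, 8, 9, 11, 12, 15}
Then, (A ∪ B) ∪ C = {3, 5, 8, 9, 11, 12, 13, 15}

{3, 5, 8, 9, 11, 12, 13, 15}


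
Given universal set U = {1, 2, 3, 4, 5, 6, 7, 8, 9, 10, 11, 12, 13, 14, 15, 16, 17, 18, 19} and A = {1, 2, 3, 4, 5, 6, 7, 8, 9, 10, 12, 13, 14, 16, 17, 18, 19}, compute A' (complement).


Universal set U = {1, 2, 3, 4, 5, 6, 7, 8, 9, 10, 11, 12, 13, 14, 15, 16, 17, 18, 19}
Set A = {1, 2, 3, 4, 5, 6, 7, 8, 9, 10, 12, 13, 14, 16, 17, 18, 19}
A' = U \ A = elements in U but not in A
Checking each element of U:
1 (in A, exclude), 2 (in A, exclude), 3 (in A, exclude), 4 (in A, exclude), 5 (in A, exclude), 6 (in A, exclude), 7 (in A, exclude), 8 (in A, exclude), 9 (in A, exclude), 10 (in A, exclude), 11 (not in A, include), 12 (in A, exclude), 13 (in A, exclude), 14 (in A, exclude), 15 (not in A, include), 16 (in A, exclude), 17 (in A, exclude), 18 (in A, exclude), 19 (in A, exclude)
A' = {11, 15}

{11, 15}


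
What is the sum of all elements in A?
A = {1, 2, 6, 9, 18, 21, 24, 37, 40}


Set A = {1, 2, 6, 9, 18, 21, 24, 37, 40}
Sum = 1 + 2 + 6 + 9 + 18 + 21 + 24 + 37 + 40 = 158

158


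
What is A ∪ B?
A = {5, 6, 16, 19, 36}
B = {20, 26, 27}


Set A = {5, 6, 16, 19, 36}
Set B = {20, 26, 27}
A ∪ B includes all elements in either set.
Elements from A: {5, 6, 16, 19, 36}
Elements from B not already included: {20, 26, 27}
A ∪ B = {5, 6, 16, 19, 20, 26, 27, 36}

{5, 6, 16, 19, 20, 26, 27, 36}


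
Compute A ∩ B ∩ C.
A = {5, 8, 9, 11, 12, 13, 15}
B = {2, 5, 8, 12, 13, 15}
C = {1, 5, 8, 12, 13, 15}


Set A = {5, 8, 9, 11, 12, 13, 15}
Set B = {2, 5, 8, 12, 13, 15}
Set C = {1, 5, 8, 12, 13, 15}
First, A ∩ B = {5, 8, 12, 13, 15}
Then, (A ∩ B) ∩ C = {5, 8, 12, 13, 15}

{5, 8, 12, 13, 15}


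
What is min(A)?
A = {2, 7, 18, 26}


Set A = {2, 7, 18, 26}
Elements in ascending order: 2, 7, 18, 26
The smallest element is 2.

2


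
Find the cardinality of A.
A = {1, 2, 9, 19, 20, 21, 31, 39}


Set A = {1, 2, 9, 19, 20, 21, 31, 39}
Listing elements: 1, 2, 9, 19, 20, 21, 31, 39
Counting: 8 elements
|A| = 8

8


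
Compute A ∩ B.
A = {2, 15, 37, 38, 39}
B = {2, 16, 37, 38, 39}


Set A = {2, 15, 37, 38, 39}
Set B = {2, 16, 37, 38, 39}
A ∩ B includes only elements in both sets.
Check each element of A against B:
2 ✓, 15 ✗, 37 ✓, 38 ✓, 39 ✓
A ∩ B = {2, 37, 38, 39}

{2, 37, 38, 39}


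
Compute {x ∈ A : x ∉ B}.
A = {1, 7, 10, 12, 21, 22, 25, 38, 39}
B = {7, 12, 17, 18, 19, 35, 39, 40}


Set A = {1, 7, 10, 12, 21, 22, 25, 38, 39}
Set B = {7, 12, 17, 18, 19, 35, 39, 40}
Check each element of A against B:
1 ∉ B (include), 7 ∈ B, 10 ∉ B (include), 12 ∈ B, 21 ∉ B (include), 22 ∉ B (include), 25 ∉ B (include), 38 ∉ B (include), 39 ∈ B
Elements of A not in B: {1, 10, 21, 22, 25, 38}

{1, 10, 21, 22, 25, 38}


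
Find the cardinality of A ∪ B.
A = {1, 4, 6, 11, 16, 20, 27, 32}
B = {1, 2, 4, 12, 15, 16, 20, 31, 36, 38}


Set A = {1, 4, 6, 11, 16, 20, 27, 32}, |A| = 8
Set B = {1, 2, 4, 12, 15, 16, 20, 31, 36, 38}, |B| = 10
A ∩ B = {1, 4, 16, 20}, |A ∩ B| = 4
|A ∪ B| = |A| + |B| - |A ∩ B| = 8 + 10 - 4 = 14

14


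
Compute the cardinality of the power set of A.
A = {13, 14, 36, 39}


Set A = {13, 14, 36, 39}
|A| = 4
The power set P(A) contains all subsets of A.
|P(A)| = 2^|A| = 2^4 = 16

16


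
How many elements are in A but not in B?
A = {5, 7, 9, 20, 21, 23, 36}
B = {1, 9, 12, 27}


Set A = {5, 7, 9, 20, 21, 23, 36}
Set B = {1, 9, 12, 27}
A \ B = {5, 7, 20, 21, 23, 36}
|A \ B| = 6

6


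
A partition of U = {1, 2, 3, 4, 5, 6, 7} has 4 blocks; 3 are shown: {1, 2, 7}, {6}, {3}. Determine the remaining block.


U = {1, 2, 3, 4, 5, 6, 7}
Shown blocks: {1, 2, 7}, {6}, {3}
A partition's blocks are pairwise disjoint and cover U, so the missing block = U \ (union of shown blocks).
Union of shown blocks: {1, 2, 3, 6, 7}
Missing block = U \ (union) = {4, 5}

{4, 5}


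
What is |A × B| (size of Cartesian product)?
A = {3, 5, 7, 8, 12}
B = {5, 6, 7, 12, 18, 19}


Set A = {3, 5, 7, 8, 12} has 5 elements.
Set B = {5, 6, 7, 12, 18, 19} has 6 elements.
|A × B| = |A| × |B| = 5 × 6 = 30

30


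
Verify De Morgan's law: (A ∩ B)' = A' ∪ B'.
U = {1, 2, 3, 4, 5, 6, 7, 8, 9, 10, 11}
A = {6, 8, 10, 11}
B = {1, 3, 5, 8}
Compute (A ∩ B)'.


U = {1, 2, 3, 4, 5, 6, 7, 8, 9, 10, 11}
A = {6, 8, 10, 11}, B = {1, 3, 5, 8}
A ∩ B = {8}
(A ∩ B)' = U \ (A ∩ B) = {1, 2, 3, 4, 5, 6, 7, 9, 10, 11}
Verification via A' ∪ B': A' = {1, 2, 3, 4, 5, 7, 9}, B' = {2, 4, 6, 7, 9, 10, 11}
A' ∪ B' = {1, 2, 3, 4, 5, 6, 7, 9, 10, 11} ✓

{1, 2, 3, 4, 5, 6, 7, 9, 10, 11}


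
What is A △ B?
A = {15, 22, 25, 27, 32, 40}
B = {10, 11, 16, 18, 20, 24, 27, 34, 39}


Set A = {15, 22, 25, 27, 32, 40}
Set B = {10, 11, 16, 18, 20, 24, 27, 34, 39}
A △ B = (A \ B) ∪ (B \ A)
Elements in A but not B: {15, 22, 25, 32, 40}
Elements in B but not A: {10, 11, 16, 18, 20, 24, 34, 39}
A △ B = {10, 11, 15, 16, 18, 20, 22, 24, 25, 32, 34, 39, 40}

{10, 11, 15, 16, 18, 20, 22, 24, 25, 32, 34, 39, 40}


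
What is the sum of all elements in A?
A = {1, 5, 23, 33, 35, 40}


Set A = {1, 5, 23, 33, 35, 40}
Sum = 1 + 5 + 23 + 33 + 35 + 40 = 137

137


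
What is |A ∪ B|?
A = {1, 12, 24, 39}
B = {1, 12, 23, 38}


Set A = {1, 12, 24, 39}, |A| = 4
Set B = {1, 12, 23, 38}, |B| = 4
A ∩ B = {1, 12}, |A ∩ B| = 2
|A ∪ B| = |A| + |B| - |A ∩ B| = 4 + 4 - 2 = 6

6


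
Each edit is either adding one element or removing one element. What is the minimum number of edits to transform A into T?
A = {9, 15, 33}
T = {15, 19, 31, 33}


Set A = {9, 15, 33}
Set T = {15, 19, 31, 33}
Elements to remove from A (in A, not in T): {9} → 1 removals
Elements to add to A (in T, not in A): {19, 31} → 2 additions
Total edits = 1 + 2 = 3

3


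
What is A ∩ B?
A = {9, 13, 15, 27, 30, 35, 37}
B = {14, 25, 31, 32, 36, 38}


Set A = {9, 13, 15, 27, 30, 35, 37}
Set B = {14, 25, 31, 32, 36, 38}
A ∩ B includes only elements in both sets.
Check each element of A against B:
9 ✗, 13 ✗, 15 ✗, 27 ✗, 30 ✗, 35 ✗, 37 ✗
A ∩ B = {}

{}


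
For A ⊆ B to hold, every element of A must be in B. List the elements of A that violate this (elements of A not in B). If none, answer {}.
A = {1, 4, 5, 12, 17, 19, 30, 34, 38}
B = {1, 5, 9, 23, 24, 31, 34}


Set A = {1, 4, 5, 12, 17, 19, 30, 34, 38}
Set B = {1, 5, 9, 23, 24, 31, 34}
Check each element of A against B:
1 ∈ B, 4 ∉ B (include), 5 ∈ B, 12 ∉ B (include), 17 ∉ B (include), 19 ∉ B (include), 30 ∉ B (include), 34 ∈ B, 38 ∉ B (include)
Elements of A not in B: {4, 12, 17, 19, 30, 38}

{4, 12, 17, 19, 30, 38}


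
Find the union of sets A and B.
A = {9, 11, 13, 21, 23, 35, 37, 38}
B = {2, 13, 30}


Set A = {9, 11, 13, 21, 23, 35, 37, 38}
Set B = {2, 13, 30}
A ∪ B includes all elements in either set.
Elements from A: {9, 11, 13, 21, 23, 35, 37, 38}
Elements from B not already included: {2, 30}
A ∪ B = {2, 9, 11, 13, 21, 23, 30, 35, 37, 38}

{2, 9, 11, 13, 21, 23, 30, 35, 37, 38}


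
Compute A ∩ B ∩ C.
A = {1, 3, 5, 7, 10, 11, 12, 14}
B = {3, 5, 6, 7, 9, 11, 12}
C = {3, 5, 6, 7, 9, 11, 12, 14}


Set A = {1, 3, 5, 7, 10, 11, 12, 14}
Set B = {3, 5, 6, 7, 9, 11, 12}
Set C = {3, 5, 6, 7, 9, 11, 12, 14}
First, A ∩ B = {3, 5, 7, 11, 12}
Then, (A ∩ B) ∩ C = {3, 5, 7, 11, 12}

{3, 5, 7, 11, 12}


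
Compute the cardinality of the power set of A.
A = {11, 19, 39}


Set A = {11, 19, 39}
|A| = 3
The power set P(A) contains all subsets of A.
|P(A)| = 2^|A| = 2^3 = 8

8


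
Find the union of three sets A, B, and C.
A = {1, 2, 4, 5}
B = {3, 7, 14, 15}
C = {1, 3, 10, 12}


Set A = {1, 2, 4, 5}
Set B = {3, 7, 14, 15}
Set C = {1, 3, 10, 12}
First, A ∪ B = {1, 2, 3, 4, 5, 7, 14, 15}
Then, (A ∪ B) ∪ C = {1, 2, 3, 4, 5, 7, 10, 12, 14, 15}

{1, 2, 3, 4, 5, 7, 10, 12, 14, 15}


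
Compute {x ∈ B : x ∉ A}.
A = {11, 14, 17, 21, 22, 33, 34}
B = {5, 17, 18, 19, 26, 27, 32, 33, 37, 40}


Set A = {11, 14, 17, 21, 22, 33, 34}
Set B = {5, 17, 18, 19, 26, 27, 32, 33, 37, 40}
Check each element of B against A:
5 ∉ A (include), 17 ∈ A, 18 ∉ A (include), 19 ∉ A (include), 26 ∉ A (include), 27 ∉ A (include), 32 ∉ A (include), 33 ∈ A, 37 ∉ A (include), 40 ∉ A (include)
Elements of B not in A: {5, 18, 19, 26, 27, 32, 37, 40}

{5, 18, 19, 26, 27, 32, 37, 40}


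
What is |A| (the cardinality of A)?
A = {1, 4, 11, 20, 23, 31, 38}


Set A = {1, 4, 11, 20, 23, 31, 38}
Listing elements: 1, 4, 11, 20, 23, 31, 38
Counting: 7 elements
|A| = 7

7


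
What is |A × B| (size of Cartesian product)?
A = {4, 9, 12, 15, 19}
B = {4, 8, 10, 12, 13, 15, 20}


Set A = {4, 9, 12, 15, 19} has 5 elements.
Set B = {4, 8, 10, 12, 13, 15, 20} has 7 elements.
|A × B| = |A| × |B| = 5 × 7 = 35

35


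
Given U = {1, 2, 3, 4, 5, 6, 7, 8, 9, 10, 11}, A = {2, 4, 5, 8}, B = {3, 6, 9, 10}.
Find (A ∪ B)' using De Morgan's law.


U = {1, 2, 3, 4, 5, 6, 7, 8, 9, 10, 11}
A = {2, 4, 5, 8}, B = {3, 6, 9, 10}
A ∪ B = {2, 3, 4, 5, 6, 8, 9, 10}
(A ∪ B)' = U \ (A ∪ B) = {1, 7, 11}
Verification via A' ∩ B': A' = {1, 3, 6, 7, 9, 10, 11}, B' = {1, 2, 4, 5, 7, 8, 11}
A' ∩ B' = {1, 7, 11} ✓

{1, 7, 11}


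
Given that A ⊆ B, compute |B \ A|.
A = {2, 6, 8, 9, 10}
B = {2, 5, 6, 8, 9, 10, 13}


Set A = {2, 6, 8, 9, 10}, |A| = 5
Set B = {2, 5, 6, 8, 9, 10, 13}, |B| = 7
Since A ⊆ B: B \ A = {5, 13}
|B| - |A| = 7 - 5 = 2

2


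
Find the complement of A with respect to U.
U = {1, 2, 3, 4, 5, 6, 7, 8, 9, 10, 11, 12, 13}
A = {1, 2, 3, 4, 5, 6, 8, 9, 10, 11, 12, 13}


Universal set U = {1, 2, 3, 4, 5, 6, 7, 8, 9, 10, 11, 12, 13}
Set A = {1, 2, 3, 4, 5, 6, 8, 9, 10, 11, 12, 13}
A' = U \ A = elements in U but not in A
Checking each element of U:
1 (in A, exclude), 2 (in A, exclude), 3 (in A, exclude), 4 (in A, exclude), 5 (in A, exclude), 6 (in A, exclude), 7 (not in A, include), 8 (in A, exclude), 9 (in A, exclude), 10 (in A, exclude), 11 (in A, exclude), 12 (in A, exclude), 13 (in A, exclude)
A' = {7}

{7}


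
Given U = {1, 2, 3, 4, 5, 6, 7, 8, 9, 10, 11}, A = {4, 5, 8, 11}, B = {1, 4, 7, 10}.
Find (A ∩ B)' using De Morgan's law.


U = {1, 2, 3, 4, 5, 6, 7, 8, 9, 10, 11}
A = {4, 5, 8, 11}, B = {1, 4, 7, 10}
A ∩ B = {4}
(A ∩ B)' = U \ (A ∩ B) = {1, 2, 3, 5, 6, 7, 8, 9, 10, 11}
Verification via A' ∪ B': A' = {1, 2, 3, 6, 7, 9, 10}, B' = {2, 3, 5, 6, 8, 9, 11}
A' ∪ B' = {1, 2, 3, 5, 6, 7, 8, 9, 10, 11} ✓

{1, 2, 3, 5, 6, 7, 8, 9, 10, 11}


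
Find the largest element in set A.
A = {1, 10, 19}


Set A = {1, 10, 19}
Elements in ascending order: 1, 10, 19
The largest element is 19.

19


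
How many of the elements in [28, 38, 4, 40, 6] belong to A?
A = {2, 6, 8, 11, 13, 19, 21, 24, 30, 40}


Set A = {2, 6, 8, 11, 13, 19, 21, 24, 30, 40}
Candidates: [28, 38, 4, 40, 6]
Check each candidate:
28 ∉ A, 38 ∉ A, 4 ∉ A, 40 ∈ A, 6 ∈ A
Count of candidates in A: 2

2


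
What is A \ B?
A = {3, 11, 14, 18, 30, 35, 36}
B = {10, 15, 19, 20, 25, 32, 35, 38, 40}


Set A = {3, 11, 14, 18, 30, 35, 36}
Set B = {10, 15, 19, 20, 25, 32, 35, 38, 40}
A \ B includes elements in A that are not in B.
Check each element of A:
3 (not in B, keep), 11 (not in B, keep), 14 (not in B, keep), 18 (not in B, keep), 30 (not in B, keep), 35 (in B, remove), 36 (not in B, keep)
A \ B = {3, 11, 14, 18, 30, 36}

{3, 11, 14, 18, 30, 36}


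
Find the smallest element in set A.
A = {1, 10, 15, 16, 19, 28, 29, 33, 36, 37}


Set A = {1, 10, 15, 16, 19, 28, 29, 33, 36, 37}
Elements in ascending order: 1, 10, 15, 16, 19, 28, 29, 33, 36, 37
The smallest element is 1.

1


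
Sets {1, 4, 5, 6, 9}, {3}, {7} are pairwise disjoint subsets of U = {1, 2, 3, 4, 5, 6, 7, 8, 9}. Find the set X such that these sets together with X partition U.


U = {1, 2, 3, 4, 5, 6, 7, 8, 9}
Shown blocks: {1, 4, 5, 6, 9}, {3}, {7}
A partition's blocks are pairwise disjoint and cover U, so the missing block = U \ (union of shown blocks).
Union of shown blocks: {1, 3, 4, 5, 6, 7, 9}
Missing block = U \ (union) = {2, 8}

{2, 8}


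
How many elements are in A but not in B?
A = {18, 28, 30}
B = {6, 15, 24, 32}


Set A = {18, 28, 30}
Set B = {6, 15, 24, 32}
A \ B = {18, 28, 30}
|A \ B| = 3

3


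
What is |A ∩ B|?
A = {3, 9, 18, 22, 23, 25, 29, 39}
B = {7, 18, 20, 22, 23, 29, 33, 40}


Set A = {3, 9, 18, 22, 23, 25, 29, 39}
Set B = {7, 18, 20, 22, 23, 29, 33, 40}
A ∩ B = {18, 22, 23, 29}
|A ∩ B| = 4

4


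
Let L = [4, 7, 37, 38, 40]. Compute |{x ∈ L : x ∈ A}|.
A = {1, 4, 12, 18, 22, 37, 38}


Set A = {1, 4, 12, 18, 22, 37, 38}
Candidates: [4, 7, 37, 38, 40]
Check each candidate:
4 ∈ A, 7 ∉ A, 37 ∈ A, 38 ∈ A, 40 ∉ A
Count of candidates in A: 3

3


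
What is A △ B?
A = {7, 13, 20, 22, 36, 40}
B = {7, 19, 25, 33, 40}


Set A = {7, 13, 20, 22, 36, 40}
Set B = {7, 19, 25, 33, 40}
A △ B = (A \ B) ∪ (B \ A)
Elements in A but not B: {13, 20, 22, 36}
Elements in B but not A: {19, 25, 33}
A △ B = {13, 19, 20, 22, 25, 33, 36}

{13, 19, 20, 22, 25, 33, 36}


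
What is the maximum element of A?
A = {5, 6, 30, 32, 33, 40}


Set A = {5, 6, 30, 32, 33, 40}
Elements in ascending order: 5, 6, 30, 32, 33, 40
The largest element is 40.

40


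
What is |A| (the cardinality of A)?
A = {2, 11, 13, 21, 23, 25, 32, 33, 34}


Set A = {2, 11, 13, 21, 23, 25, 32, 33, 34}
Listing elements: 2, 11, 13, 21, 23, 25, 32, 33, 34
Counting: 9 elements
|A| = 9

9


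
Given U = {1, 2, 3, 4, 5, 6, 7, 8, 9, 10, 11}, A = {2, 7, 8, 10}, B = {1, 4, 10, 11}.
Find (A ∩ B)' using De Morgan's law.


U = {1, 2, 3, 4, 5, 6, 7, 8, 9, 10, 11}
A = {2, 7, 8, 10}, B = {1, 4, 10, 11}
A ∩ B = {10}
(A ∩ B)' = U \ (A ∩ B) = {1, 2, 3, 4, 5, 6, 7, 8, 9, 11}
Verification via A' ∪ B': A' = {1, 3, 4, 5, 6, 9, 11}, B' = {2, 3, 5, 6, 7, 8, 9}
A' ∪ B' = {1, 2, 3, 4, 5, 6, 7, 8, 9, 11} ✓

{1, 2, 3, 4, 5, 6, 7, 8, 9, 11}


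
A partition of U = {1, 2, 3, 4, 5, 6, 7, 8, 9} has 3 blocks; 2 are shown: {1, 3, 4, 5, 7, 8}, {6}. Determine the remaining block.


U = {1, 2, 3, 4, 5, 6, 7, 8, 9}
Shown blocks: {1, 3, 4, 5, 7, 8}, {6}
A partition's blocks are pairwise disjoint and cover U, so the missing block = U \ (union of shown blocks).
Union of shown blocks: {1, 3, 4, 5, 6, 7, 8}
Missing block = U \ (union) = {2, 9}

{2, 9}


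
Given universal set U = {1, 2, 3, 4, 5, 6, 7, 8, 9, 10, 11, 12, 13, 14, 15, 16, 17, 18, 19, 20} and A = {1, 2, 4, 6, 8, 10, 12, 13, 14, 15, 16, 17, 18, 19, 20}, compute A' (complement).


Universal set U = {1, 2, 3, 4, 5, 6, 7, 8, 9, 10, 11, 12, 13, 14, 15, 16, 17, 18, 19, 20}
Set A = {1, 2, 4, 6, 8, 10, 12, 13, 14, 15, 16, 17, 18, 19, 20}
A' = U \ A = elements in U but not in A
Checking each element of U:
1 (in A, exclude), 2 (in A, exclude), 3 (not in A, include), 4 (in A, exclude), 5 (not in A, include), 6 (in A, exclude), 7 (not in A, include), 8 (in A, exclude), 9 (not in A, include), 10 (in A, exclude), 11 (not in A, include), 12 (in A, exclude), 13 (in A, exclude), 14 (in A, exclude), 15 (in A, exclude), 16 (in A, exclude), 17 (in A, exclude), 18 (in A, exclude), 19 (in A, exclude), 20 (in A, exclude)
A' = {3, 5, 7, 9, 11}

{3, 5, 7, 9, 11}


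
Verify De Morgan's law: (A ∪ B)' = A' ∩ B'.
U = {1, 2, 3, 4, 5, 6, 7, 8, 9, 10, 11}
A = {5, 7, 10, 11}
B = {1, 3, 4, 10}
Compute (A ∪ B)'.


U = {1, 2, 3, 4, 5, 6, 7, 8, 9, 10, 11}
A = {5, 7, 10, 11}, B = {1, 3, 4, 10}
A ∪ B = {1, 3, 4, 5, 7, 10, 11}
(A ∪ B)' = U \ (A ∪ B) = {2, 6, 8, 9}
Verification via A' ∩ B': A' = {1, 2, 3, 4, 6, 8, 9}, B' = {2, 5, 6, 7, 8, 9, 11}
A' ∩ B' = {2, 6, 8, 9} ✓

{2, 6, 8, 9}


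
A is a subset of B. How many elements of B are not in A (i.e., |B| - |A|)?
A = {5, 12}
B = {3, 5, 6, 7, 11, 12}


Set A = {5, 12}, |A| = 2
Set B = {3, 5, 6, 7, 11, 12}, |B| = 6
Since A ⊆ B: B \ A = {3, 6, 7, 11}
|B| - |A| = 6 - 2 = 4

4


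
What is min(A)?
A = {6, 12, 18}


Set A = {6, 12, 18}
Elements in ascending order: 6, 12, 18
The smallest element is 6.

6


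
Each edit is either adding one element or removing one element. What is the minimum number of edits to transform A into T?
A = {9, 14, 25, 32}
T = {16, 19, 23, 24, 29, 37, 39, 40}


Set A = {9, 14, 25, 32}
Set T = {16, 19, 23, 24, 29, 37, 39, 40}
Elements to remove from A (in A, not in T): {9, 14, 25, 32} → 4 removals
Elements to add to A (in T, not in A): {16, 19, 23, 24, 29, 37, 39, 40} → 8 additions
Total edits = 4 + 8 = 12

12


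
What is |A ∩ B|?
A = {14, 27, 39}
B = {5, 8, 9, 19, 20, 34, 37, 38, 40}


Set A = {14, 27, 39}
Set B = {5, 8, 9, 19, 20, 34, 37, 38, 40}
A ∩ B = {}
|A ∩ B| = 0

0


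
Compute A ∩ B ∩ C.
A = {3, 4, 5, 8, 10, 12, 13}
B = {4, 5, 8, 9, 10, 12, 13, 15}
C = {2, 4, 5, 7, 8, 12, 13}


Set A = {3, 4, 5, 8, 10, 12, 13}
Set B = {4, 5, 8, 9, 10, 12, 13, 15}
Set C = {2, 4, 5, 7, 8, 12, 13}
First, A ∩ B = {4, 5, 8, 10, 12, 13}
Then, (A ∩ B) ∩ C = {4, 5, 8, 12, 13}

{4, 5, 8, 12, 13}


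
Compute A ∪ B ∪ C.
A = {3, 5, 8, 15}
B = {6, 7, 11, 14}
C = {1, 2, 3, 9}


Set A = {3, 5, 8, 15}
Set B = {6, 7, 11, 14}
Set C = {1, 2, 3, 9}
First, A ∪ B = {3, 5, 6, 7, 8, 11, 14, 15}
Then, (A ∪ B) ∪ C = {1, 2, 3, 5, 6, 7, 8, 9, 11, 14, 15}

{1, 2, 3, 5, 6, 7, 8, 9, 11, 14, 15}


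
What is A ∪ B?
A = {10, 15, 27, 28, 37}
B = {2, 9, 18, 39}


Set A = {10, 15, 27, 28, 37}
Set B = {2, 9, 18, 39}
A ∪ B includes all elements in either set.
Elements from A: {10, 15, 27, 28, 37}
Elements from B not already included: {2, 9, 18, 39}
A ∪ B = {2, 9, 10, 15, 18, 27, 28, 37, 39}

{2, 9, 10, 15, 18, 27, 28, 37, 39}


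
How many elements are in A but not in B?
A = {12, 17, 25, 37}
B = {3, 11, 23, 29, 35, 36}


Set A = {12, 17, 25, 37}
Set B = {3, 11, 23, 29, 35, 36}
A \ B = {12, 17, 25, 37}
|A \ B| = 4

4


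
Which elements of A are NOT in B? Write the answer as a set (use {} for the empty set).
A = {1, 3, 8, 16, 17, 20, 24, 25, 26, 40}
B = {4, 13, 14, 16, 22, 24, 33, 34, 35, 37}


Set A = {1, 3, 8, 16, 17, 20, 24, 25, 26, 40}
Set B = {4, 13, 14, 16, 22, 24, 33, 34, 35, 37}
Check each element of A against B:
1 ∉ B (include), 3 ∉ B (include), 8 ∉ B (include), 16 ∈ B, 17 ∉ B (include), 20 ∉ B (include), 24 ∈ B, 25 ∉ B (include), 26 ∉ B (include), 40 ∉ B (include)
Elements of A not in B: {1, 3, 8, 17, 20, 25, 26, 40}

{1, 3, 8, 17, 20, 25, 26, 40}


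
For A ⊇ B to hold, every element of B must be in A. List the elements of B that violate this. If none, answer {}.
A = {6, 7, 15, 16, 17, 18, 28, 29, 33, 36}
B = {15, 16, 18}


Set A = {6, 7, 15, 16, 17, 18, 28, 29, 33, 36}
Set B = {15, 16, 18}
Check each element of B against A:
15 ∈ A, 16 ∈ A, 18 ∈ A
Elements of B not in A: {}

{}


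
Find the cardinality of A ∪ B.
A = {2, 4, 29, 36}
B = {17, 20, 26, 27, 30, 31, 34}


Set A = {2, 4, 29, 36}, |A| = 4
Set B = {17, 20, 26, 27, 30, 31, 34}, |B| = 7
A ∩ B = {}, |A ∩ B| = 0
|A ∪ B| = |A| + |B| - |A ∩ B| = 4 + 7 - 0 = 11

11


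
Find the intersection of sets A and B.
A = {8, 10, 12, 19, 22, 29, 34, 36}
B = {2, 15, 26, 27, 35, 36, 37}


Set A = {8, 10, 12, 19, 22, 29, 34, 36}
Set B = {2, 15, 26, 27, 35, 36, 37}
A ∩ B includes only elements in both sets.
Check each element of A against B:
8 ✗, 10 ✗, 12 ✗, 19 ✗, 22 ✗, 29 ✗, 34 ✗, 36 ✓
A ∩ B = {36}

{36}


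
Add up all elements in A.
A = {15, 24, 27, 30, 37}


Set A = {15, 24, 27, 30, 37}
Sum = 15 + 24 + 27 + 30 + 37 = 133

133


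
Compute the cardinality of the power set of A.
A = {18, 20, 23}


Set A = {18, 20, 23}
|A| = 3
The power set P(A) contains all subsets of A.
|P(A)| = 2^|A| = 2^3 = 8

8


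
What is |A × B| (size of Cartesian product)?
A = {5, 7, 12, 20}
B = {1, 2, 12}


Set A = {5, 7, 12, 20} has 4 elements.
Set B = {1, 2, 12} has 3 elements.
|A × B| = |A| × |B| = 4 × 3 = 12

12


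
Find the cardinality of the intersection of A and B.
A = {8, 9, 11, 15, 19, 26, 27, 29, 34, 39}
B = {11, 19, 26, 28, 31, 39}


Set A = {8, 9, 11, 15, 19, 26, 27, 29, 34, 39}
Set B = {11, 19, 26, 28, 31, 39}
A ∩ B = {11, 19, 26, 39}
|A ∩ B| = 4

4


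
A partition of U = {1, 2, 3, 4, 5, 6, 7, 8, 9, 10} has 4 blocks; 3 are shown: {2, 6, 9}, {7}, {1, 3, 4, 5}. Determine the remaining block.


U = {1, 2, 3, 4, 5, 6, 7, 8, 9, 10}
Shown blocks: {2, 6, 9}, {7}, {1, 3, 4, 5}
A partition's blocks are pairwise disjoint and cover U, so the missing block = U \ (union of shown blocks).
Union of shown blocks: {1, 2, 3, 4, 5, 6, 7, 9}
Missing block = U \ (union) = {8, 10}

{8, 10}


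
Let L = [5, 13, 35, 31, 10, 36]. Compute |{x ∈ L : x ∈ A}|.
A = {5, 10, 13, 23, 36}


Set A = {5, 10, 13, 23, 36}
Candidates: [5, 13, 35, 31, 10, 36]
Check each candidate:
5 ∈ A, 13 ∈ A, 35 ∉ A, 31 ∉ A, 10 ∈ A, 36 ∈ A
Count of candidates in A: 4

4


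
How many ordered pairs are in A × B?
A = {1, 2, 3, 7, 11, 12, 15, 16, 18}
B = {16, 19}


Set A = {1, 2, 3, 7, 11, 12, 15, 16, 18} has 9 elements.
Set B = {16, 19} has 2 elements.
|A × B| = |A| × |B| = 9 × 2 = 18

18


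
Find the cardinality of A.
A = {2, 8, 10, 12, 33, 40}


Set A = {2, 8, 10, 12, 33, 40}
Listing elements: 2, 8, 10, 12, 33, 40
Counting: 6 elements
|A| = 6

6


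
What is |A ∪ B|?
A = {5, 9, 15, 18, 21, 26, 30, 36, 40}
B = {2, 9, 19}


Set A = {5, 9, 15, 18, 21, 26, 30, 36, 40}, |A| = 9
Set B = {2, 9, 19}, |B| = 3
A ∩ B = {9}, |A ∩ B| = 1
|A ∪ B| = |A| + |B| - |A ∩ B| = 9 + 3 - 1 = 11

11
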